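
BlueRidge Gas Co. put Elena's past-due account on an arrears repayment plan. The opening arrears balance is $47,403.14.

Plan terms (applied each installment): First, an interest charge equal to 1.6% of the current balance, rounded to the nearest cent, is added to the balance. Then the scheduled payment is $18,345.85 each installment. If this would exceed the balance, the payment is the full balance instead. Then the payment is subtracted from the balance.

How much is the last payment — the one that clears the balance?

# | Opening | Interest | Payment | End bal
1 | $47,403.14 | $758.45 | $18,345.85 | $29,815.74
2 | $29,815.74 | $477.05 | $18,345.85 | $11,946.94
3 | $11,946.94 | $191.15 | $12,138.09 | $0.00

$12,138.09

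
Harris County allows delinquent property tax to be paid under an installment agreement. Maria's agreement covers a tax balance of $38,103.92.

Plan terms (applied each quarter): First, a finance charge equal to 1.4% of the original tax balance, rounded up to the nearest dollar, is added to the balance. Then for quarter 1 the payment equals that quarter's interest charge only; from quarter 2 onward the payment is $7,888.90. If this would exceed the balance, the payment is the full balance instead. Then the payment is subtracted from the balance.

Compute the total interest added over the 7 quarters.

Quarter 1: opening $38,103.92; interest $534.00 → $38,637.92; payment $534.00; balance $38,103.92
Quarter 2: opening $38,103.92; interest $534.00 → $38,637.92; payment $7,888.90; balance $30,749.02
Quarter 3: opening $30,749.02; interest $534.00 → $31,283.02; payment $7,888.90; balance $23,394.12
Quarter 4: opening $23,394.12; interest $534.00 → $23,928.12; payment $7,888.90; balance $16,039.22
Quarter 5: opening $16,039.22; interest $534.00 → $16,573.22; payment $7,888.90; balance $8,684.32
Quarter 6: opening $8,684.32; interest $534.00 → $9,218.32; payment $7,888.90; balance $1,329.42
Quarter 7: opening $1,329.42; interest $534.00 → $1,863.42; payment $1,863.42; balance $0.00
Total interest: $534.00 + $534.00 + $534.00 + $534.00 + $534.00 + $534.00 + $534.00 = $3,738.00

$3,738.00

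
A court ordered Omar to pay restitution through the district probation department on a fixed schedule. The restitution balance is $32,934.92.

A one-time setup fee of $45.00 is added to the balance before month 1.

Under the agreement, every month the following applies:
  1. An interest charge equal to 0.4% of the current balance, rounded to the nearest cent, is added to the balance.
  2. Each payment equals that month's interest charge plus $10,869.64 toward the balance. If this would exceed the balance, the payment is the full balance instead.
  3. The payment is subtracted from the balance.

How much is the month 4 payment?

$372.48

Month 1: opening $32,979.92; interest $131.92 → $33,111.84; payment $11,001.56; balance $22,110.28
Month 2: opening $22,110.28; interest $88.44 → $22,198.72; payment $10,958.08; balance $11,240.64
Month 3: opening $11,240.64; interest $44.96 → $11,285.60; payment $10,914.60; balance $371.00
Month 4: opening $371.00; interest $1.48 → $372.48; payment $372.48; balance $0.00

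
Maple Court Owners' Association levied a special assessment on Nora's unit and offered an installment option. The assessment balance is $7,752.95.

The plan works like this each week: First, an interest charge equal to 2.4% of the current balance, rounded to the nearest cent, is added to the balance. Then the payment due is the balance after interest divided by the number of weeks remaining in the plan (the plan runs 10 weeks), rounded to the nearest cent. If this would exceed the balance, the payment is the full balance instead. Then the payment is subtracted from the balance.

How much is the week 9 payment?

Week 1: opening $7,752.95; interest $186.07 → $7,939.02; payment $793.90; balance $7,145.12
Week 2: opening $7,145.12; interest $171.48 → $7,316.60; payment $812.96; balance $6,503.64
Week 3: opening $6,503.64; interest $156.09 → $6,659.73; payment $832.47; balance $5,827.26
Week 4: opening $5,827.26; interest $139.85 → $5,967.11; payment $852.44; balance $5,114.67
Week 5: opening $5,114.67; interest $122.75 → $5,237.42; payment $872.90; balance $4,364.52
Week 6: opening $4,364.52; interest $104.75 → $4,469.27; payment $893.85; balance $3,575.42
Week 7: opening $3,575.42; interest $85.81 → $3,661.23; payment $915.31; balance $2,745.92
Week 8: opening $2,745.92; interest $65.90 → $2,811.82; payment $937.27; balance $1,874.55
Week 9: opening $1,874.55; interest $44.99 → $1,919.54; payment $959.77; balance $959.77

$959.77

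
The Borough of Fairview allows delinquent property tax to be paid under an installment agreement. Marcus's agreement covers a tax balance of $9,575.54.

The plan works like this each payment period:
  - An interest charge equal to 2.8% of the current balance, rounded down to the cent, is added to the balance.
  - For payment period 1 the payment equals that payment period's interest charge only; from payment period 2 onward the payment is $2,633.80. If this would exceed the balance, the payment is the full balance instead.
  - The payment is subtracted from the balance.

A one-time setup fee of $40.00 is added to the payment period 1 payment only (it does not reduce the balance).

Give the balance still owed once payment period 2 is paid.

# | Opening | Interest | Payment | Fee | End bal
1 | $9,575.54 | $268.11 | $268.11 | $40.00 | $9,575.54
2 | $9,575.54 | $268.11 | $2,633.80 | — | $7,209.85

$7,209.85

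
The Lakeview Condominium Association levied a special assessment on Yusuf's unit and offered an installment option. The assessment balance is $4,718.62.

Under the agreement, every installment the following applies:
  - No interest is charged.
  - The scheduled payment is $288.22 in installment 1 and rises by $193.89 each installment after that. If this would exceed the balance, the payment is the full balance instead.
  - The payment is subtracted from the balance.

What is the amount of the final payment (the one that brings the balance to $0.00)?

$80.95

Installment 1: opening $4,718.62; payment $288.22; balance $4,430.40
Installment 2: opening $4,430.40; payment $482.11; balance $3,948.29
Installment 3: opening $3,948.29; payment $676.00; balance $3,272.29
Installment 4: opening $3,272.29; payment $869.89; balance $2,402.40
Installment 5: opening $2,402.40; payment $1,063.78; balance $1,338.62
Installment 6: opening $1,338.62; payment $1,257.67; balance $80.95
Installment 7: opening $80.95; payment $80.95; balance $0.00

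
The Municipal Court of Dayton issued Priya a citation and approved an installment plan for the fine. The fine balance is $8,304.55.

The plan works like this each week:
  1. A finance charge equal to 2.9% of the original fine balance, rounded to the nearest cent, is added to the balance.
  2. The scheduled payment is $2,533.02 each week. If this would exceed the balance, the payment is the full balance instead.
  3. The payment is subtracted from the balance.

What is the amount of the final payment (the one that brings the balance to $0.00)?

$1,668.81

# | Opening | Interest | Payment | End bal
1 | $8,304.55 | $240.83 | $2,533.02 | $6,012.36
2 | $6,012.36 | $240.83 | $2,533.02 | $3,720.17
3 | $3,720.17 | $240.83 | $2,533.02 | $1,427.98
4 | $1,427.98 | $240.83 | $1,668.81 | $0.00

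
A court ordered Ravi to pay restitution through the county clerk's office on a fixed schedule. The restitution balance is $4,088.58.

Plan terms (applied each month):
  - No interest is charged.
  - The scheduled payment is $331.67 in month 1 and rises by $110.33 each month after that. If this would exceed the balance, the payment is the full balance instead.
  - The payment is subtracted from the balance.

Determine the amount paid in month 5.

$772.99

# | Opening | Payment | End bal
1 | $4,088.58 | $331.67 | $3,756.91
2 | $3,756.91 | $442.00 | $3,314.91
3 | $3,314.91 | $552.33 | $2,762.58
4 | $2,762.58 | $662.66 | $2,099.92
5 | $2,099.92 | $772.99 | $1,326.93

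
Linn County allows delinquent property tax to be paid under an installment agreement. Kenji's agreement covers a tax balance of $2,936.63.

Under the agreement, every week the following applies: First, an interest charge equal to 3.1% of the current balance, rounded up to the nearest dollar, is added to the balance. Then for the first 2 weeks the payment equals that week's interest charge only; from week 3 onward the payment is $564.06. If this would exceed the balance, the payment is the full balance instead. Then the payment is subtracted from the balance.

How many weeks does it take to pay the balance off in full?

8

Week 1: opening $2,936.63; interest $92.00 → $3,028.63; payment $92.00; balance $2,936.63
Week 2: opening $2,936.63; interest $92.00 → $3,028.63; payment $92.00; balance $2,936.63
Week 3: opening $2,936.63; interest $92.00 → $3,028.63; payment $564.06; balance $2,464.57
Week 4: opening $2,464.57; interest $77.00 → $2,541.57; payment $564.06; balance $1,977.51
Week 5: opening $1,977.51; interest $62.00 → $2,039.51; payment $564.06; balance $1,475.45
Week 6: opening $1,475.45; interest $46.00 → $1,521.45; payment $564.06; balance $957.39
Week 7: opening $957.39; interest $30.00 → $987.39; payment $564.06; balance $423.33
Week 8: opening $423.33; interest $14.00 → $437.33; payment $437.33; balance $0.00
Balance reaches $0.00 in week 8.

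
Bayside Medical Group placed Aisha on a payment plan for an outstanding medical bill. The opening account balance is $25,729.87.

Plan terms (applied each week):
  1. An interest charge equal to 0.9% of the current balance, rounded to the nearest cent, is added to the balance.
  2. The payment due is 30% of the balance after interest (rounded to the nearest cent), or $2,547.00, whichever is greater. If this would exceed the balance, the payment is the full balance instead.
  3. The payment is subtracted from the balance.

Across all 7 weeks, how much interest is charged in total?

$697.71

Week 1: opening $25,729.87; interest $231.57 → $25,961.44; payment $7,788.43; balance $18,173.01
Week 2: opening $18,173.01; interest $163.56 → $18,336.57; payment $5,500.97; balance $12,835.60
Week 3: opening $12,835.60; interest $115.52 → $12,951.12; payment $3,885.34; balance $9,065.78
Week 4: opening $9,065.78; interest $81.59 → $9,147.37; payment $2,744.21; balance $6,403.16
Week 5: opening $6,403.16; interest $57.63 → $6,460.79; payment $2,547.00; balance $3,913.79
Week 6: opening $3,913.79; interest $35.22 → $3,949.01; payment $2,547.00; balance $1,402.01
Week 7: opening $1,402.01; interest $12.62 → $1,414.63; payment $1,414.63; balance $0.00
Total interest: $231.57 + $163.56 + $115.52 + $81.59 + $57.63 + $35.22 + $12.62 = $697.71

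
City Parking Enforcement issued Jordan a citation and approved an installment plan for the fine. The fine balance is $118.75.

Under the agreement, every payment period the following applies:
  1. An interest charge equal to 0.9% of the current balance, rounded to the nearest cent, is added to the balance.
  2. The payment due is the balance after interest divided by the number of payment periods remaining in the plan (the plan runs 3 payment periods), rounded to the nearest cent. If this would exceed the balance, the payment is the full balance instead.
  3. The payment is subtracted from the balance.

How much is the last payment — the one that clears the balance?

$40.66

Payment period 1: opening $118.75; interest $1.07 → $119.82; payment $39.94; balance $79.88
Payment period 2: opening $79.88; interest $0.72 → $80.60; payment $40.30; balance $40.30
Payment period 3: opening $40.30; interest $0.36 → $40.66; payment $40.66; balance $0.00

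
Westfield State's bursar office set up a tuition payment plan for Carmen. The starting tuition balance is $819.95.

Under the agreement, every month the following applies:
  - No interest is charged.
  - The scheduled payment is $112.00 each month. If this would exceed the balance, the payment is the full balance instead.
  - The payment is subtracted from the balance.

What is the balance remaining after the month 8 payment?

$0.00

# | Opening | Payment | End bal
1 | $819.95 | $112.00 | $707.95
2 | $707.95 | $112.00 | $595.95
3 | $595.95 | $112.00 | $483.95
4 | $483.95 | $112.00 | $371.95
5 | $371.95 | $112.00 | $259.95
6 | $259.95 | $112.00 | $147.95
7 | $147.95 | $112.00 | $35.95
8 | $35.95 | $35.95 | $0.00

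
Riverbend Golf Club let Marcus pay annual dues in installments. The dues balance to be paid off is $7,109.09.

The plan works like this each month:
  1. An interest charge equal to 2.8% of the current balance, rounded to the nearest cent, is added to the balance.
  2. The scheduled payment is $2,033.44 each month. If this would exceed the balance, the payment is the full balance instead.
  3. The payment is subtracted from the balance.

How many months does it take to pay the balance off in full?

Month 1: $7,109.09 +$199.05 interest = $7,308.14; pay $2,033.44 → $5,274.70
Month 2: $5,274.70 +$147.69 interest = $5,422.39; pay $2,033.44 → $3,388.95
Month 3: $3,388.95 +$94.89 interest = $3,483.84; pay $2,033.44 → $1,450.40
Month 4: $1,450.40 +$40.61 interest = $1,491.01; pay $1,491.01 → $0.00
Balance reaches $0.00 in month 4.

4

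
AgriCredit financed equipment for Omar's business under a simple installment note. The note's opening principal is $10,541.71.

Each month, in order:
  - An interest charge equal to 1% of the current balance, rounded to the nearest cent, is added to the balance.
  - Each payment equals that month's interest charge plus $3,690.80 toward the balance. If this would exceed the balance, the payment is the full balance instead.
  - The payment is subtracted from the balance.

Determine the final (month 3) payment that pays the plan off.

$3,191.71

Month 1: $10,541.71 +$105.42 interest = $10,647.13; pay $3,796.22 → $6,850.91
Month 2: $6,850.91 +$68.51 interest = $6,919.42; pay $3,759.31 → $3,160.11
Month 3: $3,160.11 +$31.60 interest = $3,191.71; pay $3,191.71 → $0.00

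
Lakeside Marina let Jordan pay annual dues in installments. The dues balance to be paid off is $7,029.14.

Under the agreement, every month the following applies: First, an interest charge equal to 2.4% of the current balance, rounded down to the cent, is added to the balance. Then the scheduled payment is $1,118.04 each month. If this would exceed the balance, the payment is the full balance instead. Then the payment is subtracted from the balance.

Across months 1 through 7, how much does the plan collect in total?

Month 1: opening $7,029.14; interest $168.69 → $7,197.83; payment $1,118.04; balance $6,079.79
Month 2: opening $6,079.79; interest $145.91 → $6,225.70; payment $1,118.04; balance $5,107.66
Month 3: opening $5,107.66; interest $122.58 → $5,230.24; payment $1,118.04; balance $4,112.20
Month 4: opening $4,112.20; interest $98.69 → $4,210.89; payment $1,118.04; balance $3,092.85
Month 5: opening $3,092.85; interest $74.22 → $3,167.07; payment $1,118.04; balance $2,049.03
Month 6: opening $2,049.03; interest $49.17 → $2,098.20; payment $1,118.04; balance $980.16
Month 7: opening $980.16; interest $23.52 → $1,003.68; payment $1,003.68; balance $0.00
Total paid: $7,711.92

$7,711.92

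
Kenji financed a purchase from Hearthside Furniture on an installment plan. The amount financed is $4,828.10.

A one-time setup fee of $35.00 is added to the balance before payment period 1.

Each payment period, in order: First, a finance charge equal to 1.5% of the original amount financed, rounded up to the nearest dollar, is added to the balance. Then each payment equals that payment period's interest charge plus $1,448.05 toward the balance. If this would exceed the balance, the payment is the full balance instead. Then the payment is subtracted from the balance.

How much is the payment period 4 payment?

# | Opening | Interest | Payment | End bal
1 | $4,863.10 | $73.00 | $1,521.05 | $3,415.05
2 | $3,415.05 | $73.00 | $1,521.05 | $1,967.00
3 | $1,967.00 | $73.00 | $1,521.05 | $518.95
4 | $518.95 | $73.00 | $591.95 | $0.00

$591.95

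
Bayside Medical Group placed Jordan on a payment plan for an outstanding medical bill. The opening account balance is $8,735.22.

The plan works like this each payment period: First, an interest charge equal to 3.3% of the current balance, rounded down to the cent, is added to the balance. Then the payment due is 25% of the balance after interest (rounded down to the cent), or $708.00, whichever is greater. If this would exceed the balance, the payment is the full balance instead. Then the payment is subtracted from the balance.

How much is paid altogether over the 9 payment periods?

$9,852.56

Payment period 1: opening $8,735.22; interest $288.26 → $9,023.48; payment $2,255.87; balance $6,767.61
Payment period 2: opening $6,767.61; interest $223.33 → $6,990.94; payment $1,747.73; balance $5,243.21
Payment period 3: opening $5,243.21; interest $173.02 → $5,416.23; payment $1,354.05; balance $4,062.18
Payment period 4: opening $4,062.18; interest $134.05 → $4,196.23; payment $1,049.05; balance $3,147.18
Payment period 5: opening $3,147.18; interest $103.85 → $3,251.03; payment $812.75; balance $2,438.28
Payment period 6: opening $2,438.28; interest $80.46 → $2,518.74; payment $708.00; balance $1,810.74
Payment period 7: opening $1,810.74; interest $59.75 → $1,870.49; payment $708.00; balance $1,162.49
Payment period 8: opening $1,162.49; interest $38.36 → $1,200.85; payment $708.00; balance $492.85
Payment period 9: opening $492.85; interest $16.26 → $509.11; payment $509.11; balance $0.00
Total paid: $9,852.56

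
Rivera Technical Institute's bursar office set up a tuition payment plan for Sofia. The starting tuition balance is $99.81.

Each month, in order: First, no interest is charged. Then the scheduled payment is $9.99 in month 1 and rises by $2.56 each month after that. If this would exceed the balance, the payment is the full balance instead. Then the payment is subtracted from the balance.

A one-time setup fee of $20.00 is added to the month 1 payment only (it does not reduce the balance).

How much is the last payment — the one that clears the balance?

Month 1: $99.81 − $9.99 (+ $20.00 fee) → $89.82
Month 2: $89.82 − $12.55 → $77.27
Month 3: $77.27 − $15.11 → $62.16
Month 4: $62.16 − $17.67 → $44.49
Month 5: $44.49 − $20.23 → $24.26
Month 6: $24.26 − $22.79 → $1.47
Month 7: $1.47 − $1.47 → $0.00

$1.47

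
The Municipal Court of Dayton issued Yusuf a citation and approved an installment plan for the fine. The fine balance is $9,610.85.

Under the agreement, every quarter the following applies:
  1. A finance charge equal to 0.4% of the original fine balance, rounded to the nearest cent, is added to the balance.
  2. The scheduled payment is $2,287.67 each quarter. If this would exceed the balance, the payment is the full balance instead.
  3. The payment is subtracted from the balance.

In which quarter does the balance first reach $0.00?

5

# | Opening | Interest | Payment | End bal
1 | $9,610.85 | $38.44 | $2,287.67 | $7,361.62
2 | $7,361.62 | $38.44 | $2,287.67 | $5,112.39
3 | $5,112.39 | $38.44 | $2,287.67 | $2,863.16
4 | $2,863.16 | $38.44 | $2,287.67 | $613.93
5 | $613.93 | $38.44 | $652.37 | $0.00
Balance reaches $0.00 in quarter 5.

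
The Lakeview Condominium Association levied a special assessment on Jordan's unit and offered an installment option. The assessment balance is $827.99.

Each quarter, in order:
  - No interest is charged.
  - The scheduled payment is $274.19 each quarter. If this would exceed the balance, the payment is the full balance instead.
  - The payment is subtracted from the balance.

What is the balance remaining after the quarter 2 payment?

$279.61

# | Opening | Payment | End bal
1 | $827.99 | $274.19 | $553.80
2 | $553.80 | $274.19 | $279.61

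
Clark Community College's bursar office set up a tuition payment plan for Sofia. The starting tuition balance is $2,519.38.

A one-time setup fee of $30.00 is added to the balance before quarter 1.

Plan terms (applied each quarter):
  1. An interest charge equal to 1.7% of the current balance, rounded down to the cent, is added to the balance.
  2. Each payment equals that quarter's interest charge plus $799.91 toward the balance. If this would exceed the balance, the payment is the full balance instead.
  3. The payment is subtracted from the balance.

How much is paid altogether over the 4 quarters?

$2,641.13

Quarter 1: opening $2,549.38; interest $43.33 → $2,592.71; payment $843.24; balance $1,749.47
Quarter 2: opening $1,749.47; interest $29.74 → $1,779.21; payment $829.65; balance $949.56
Quarter 3: opening $949.56; interest $16.14 → $965.70; payment $816.05; balance $149.65
Quarter 4: opening $149.65; interest $2.54 → $152.19; payment $152.19; balance $0.00
Total paid: $2,641.13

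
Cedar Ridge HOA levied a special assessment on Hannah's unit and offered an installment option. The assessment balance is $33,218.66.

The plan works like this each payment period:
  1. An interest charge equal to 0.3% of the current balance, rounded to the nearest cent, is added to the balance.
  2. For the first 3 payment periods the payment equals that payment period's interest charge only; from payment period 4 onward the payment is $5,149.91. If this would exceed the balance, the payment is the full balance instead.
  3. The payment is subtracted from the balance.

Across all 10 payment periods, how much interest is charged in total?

Payment period 1: opening $33,218.66; interest $99.66 → $33,318.32; payment $99.66; balance $33,218.66
Payment period 2: opening $33,218.66; interest $99.66 → $33,318.32; payment $99.66; balance $33,218.66
Payment period 3: opening $33,218.66; interest $99.66 → $33,318.32; payment $99.66; balance $33,218.66
Payment period 4: opening $33,218.66; interest $99.66 → $33,318.32; payment $5,149.91; balance $28,168.41
Payment period 5: opening $28,168.41; interest $84.51 → $28,252.92; payment $5,149.91; balance $23,103.01
Payment period 6: opening $23,103.01; interest $69.31 → $23,172.32; payment $5,149.91; balance $18,022.41
Payment period 7: opening $18,022.41; interest $54.07 → $18,076.48; payment $5,149.91; balance $12,926.57
Payment period 8: opening $12,926.57; interest $38.78 → $12,965.35; payment $5,149.91; balance $7,815.44
Payment period 9: opening $7,815.44; interest $23.45 → $7,838.89; payment $5,149.91; balance $2,688.98
Payment period 10: opening $2,688.98; interest $8.07 → $2,697.05; payment $2,697.05; balance $0.00
Total interest: $99.66 + $99.66 + $99.66 + $99.66 + $84.51 + $69.31 + $54.07 + $38.78 + $23.45 + $8.07 = $676.83

$676.83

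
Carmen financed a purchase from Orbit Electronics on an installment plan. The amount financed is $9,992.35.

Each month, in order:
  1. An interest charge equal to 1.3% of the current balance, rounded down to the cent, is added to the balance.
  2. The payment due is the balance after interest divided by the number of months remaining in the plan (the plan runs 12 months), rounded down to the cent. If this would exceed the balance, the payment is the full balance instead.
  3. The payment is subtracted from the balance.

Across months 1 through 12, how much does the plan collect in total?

$10,878.24

Month 1: $9,992.35 +$129.90 interest = $10,122.25; pay $843.52 → $9,278.73
Month 2: $9,278.73 +$120.62 interest = $9,399.35; pay $854.48 → $8,544.87
Month 3: $8,544.87 +$111.08 interest = $8,655.95; pay $865.59 → $7,790.36
Month 4: $7,790.36 +$101.27 interest = $7,891.63; pay $876.84 → $7,014.79
Month 5: $7,014.79 +$91.19 interest = $7,105.98; pay $888.24 → $6,217.74
Month 6: $6,217.74 +$80.83 interest = $6,298.57; pay $899.79 → $5,398.78
Month 7: $5,398.78 +$70.18 interest = $5,468.96; pay $911.49 → $4,557.47
Month 8: $4,557.47 +$59.24 interest = $4,616.71; pay $923.34 → $3,693.37
Month 9: $3,693.37 +$48.01 interest = $3,741.38; pay $935.34 → $2,806.04
Month 10: $2,806.04 +$36.47 interest = $2,842.51; pay $947.50 → $1,895.01
Month 11: $1,895.01 +$24.63 interest = $1,919.64; pay $959.82 → $959.82
Month 12: $959.82 +$12.47 interest = $972.29; pay $972.29 → $0.00
Total paid: $10,878.24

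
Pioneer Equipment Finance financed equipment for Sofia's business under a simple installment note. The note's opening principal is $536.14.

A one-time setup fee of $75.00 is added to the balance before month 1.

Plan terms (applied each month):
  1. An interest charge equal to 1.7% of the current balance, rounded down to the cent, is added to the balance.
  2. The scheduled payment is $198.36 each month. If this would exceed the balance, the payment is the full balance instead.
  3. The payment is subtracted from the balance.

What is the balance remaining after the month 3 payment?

Month 1: $611.14 +$10.38 interest = $621.52; pay $198.36 → $423.16
Month 2: $423.16 +$7.19 interest = $430.35; pay $198.36 → $231.99
Month 3: $231.99 +$3.94 interest = $235.93; pay $198.36 → $37.57

$37.57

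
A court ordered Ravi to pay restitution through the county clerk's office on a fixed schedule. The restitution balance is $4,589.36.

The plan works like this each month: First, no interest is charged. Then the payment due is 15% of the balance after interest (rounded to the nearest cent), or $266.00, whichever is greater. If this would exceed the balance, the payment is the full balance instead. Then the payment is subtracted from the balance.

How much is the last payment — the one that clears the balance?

Month 1: opening $4,589.36; payment $688.40; balance $3,900.96
Month 2: opening $3,900.96; payment $585.14; balance $3,315.82
Month 3: opening $3,315.82; payment $497.37; balance $2,818.45
Month 4: opening $2,818.45; payment $422.77; balance $2,395.68
Month 5: opening $2,395.68; payment $359.35; balance $2,036.33
Month 6: opening $2,036.33; payment $305.45; balance $1,730.88
Month 7: opening $1,730.88; payment $266.00; balance $1,464.88
Month 8: opening $1,464.88; payment $266.00; balance $1,198.88
Month 9: opening $1,198.88; payment $266.00; balance $932.88
Month 10: opening $932.88; payment $266.00; balance $666.88
Month 11: opening $666.88; payment $266.00; balance $400.88
Month 12: opening $400.88; payment $266.00; balance $134.88
Month 13: opening $134.88; payment $134.88; balance $0.00

$134.88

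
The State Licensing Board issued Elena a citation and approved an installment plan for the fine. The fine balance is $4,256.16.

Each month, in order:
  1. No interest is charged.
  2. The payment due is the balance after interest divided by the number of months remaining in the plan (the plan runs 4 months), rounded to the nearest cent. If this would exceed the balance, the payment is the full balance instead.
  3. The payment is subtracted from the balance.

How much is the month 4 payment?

Month 1: $4,256.16 − $1,064.04 → $3,192.12
Month 2: $3,192.12 − $1,064.04 → $2,128.08
Month 3: $2,128.08 − $1,064.04 → $1,064.04
Month 4: $1,064.04 − $1,064.04 → $0.00

$1,064.04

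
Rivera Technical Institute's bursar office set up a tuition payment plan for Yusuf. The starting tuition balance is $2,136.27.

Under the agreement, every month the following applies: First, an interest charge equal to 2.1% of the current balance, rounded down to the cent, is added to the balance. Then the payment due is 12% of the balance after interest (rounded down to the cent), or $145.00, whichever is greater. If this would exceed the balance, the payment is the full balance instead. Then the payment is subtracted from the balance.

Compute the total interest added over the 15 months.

Month 1: $2,136.27 +$44.86 interest = $2,181.13; pay $261.73 → $1,919.40
Month 2: $1,919.40 +$40.30 interest = $1,959.70; pay $235.16 → $1,724.54
Month 3: $1,724.54 +$36.21 interest = $1,760.75; pay $211.29 → $1,549.46
Month 4: $1,549.46 +$32.53 interest = $1,581.99; pay $189.83 → $1,392.16
Month 5: $1,392.16 +$29.23 interest = $1,421.39; pay $170.56 → $1,250.83
Month 6: $1,250.83 +$26.26 interest = $1,277.09; pay $153.25 → $1,123.84
Month 7: $1,123.84 +$23.60 interest = $1,147.44; pay $145.00 → $1,002.44
Month 8: $1,002.44 +$21.05 interest = $1,023.49; pay $145.00 → $878.49
Month 9: $878.49 +$18.44 interest = $896.93; pay $145.00 → $751.93
Month 10: $751.93 +$15.79 interest = $767.72; pay $145.00 → $622.72
Month 11: $622.72 +$13.07 interest = $635.79; pay $145.00 → $490.79
Month 12: $490.79 +$10.30 interest = $501.09; pay $145.00 → $356.09
Month 13: $356.09 +$7.47 interest = $363.56; pay $145.00 → $218.56
Month 14: $218.56 +$4.58 interest = $223.14; pay $145.00 → $78.14
Month 15: $78.14 +$1.64 interest = $79.78; pay $79.78 → $0.00
Total interest: $44.86 + $40.30 + $36.21 + $32.53 + $29.23 + $26.26 + $23.60 + $21.05 + $18.44 + $15.79 + $13.07 + $10.30 + $7.47 + $4.58 + $1.64 = $325.33

$325.33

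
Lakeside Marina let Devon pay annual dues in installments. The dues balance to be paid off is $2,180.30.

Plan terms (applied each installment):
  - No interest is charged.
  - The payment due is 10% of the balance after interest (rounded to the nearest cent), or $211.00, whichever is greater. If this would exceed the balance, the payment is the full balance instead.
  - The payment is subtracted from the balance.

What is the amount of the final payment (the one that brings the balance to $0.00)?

$63.27

Installment 1: $2,180.30 − $218.03 → $1,962.27
Installment 2: $1,962.27 − $211.00 → $1,751.27
Installment 3: $1,751.27 − $211.00 → $1,540.27
Installment 4: $1,540.27 − $211.00 → $1,329.27
Installment 5: $1,329.27 − $211.00 → $1,118.27
Installment 6: $1,118.27 − $211.00 → $907.27
Installment 7: $907.27 − $211.00 → $696.27
Installment 8: $696.27 − $211.00 → $485.27
Installment 9: $485.27 − $211.00 → $274.27
Installment 10: $274.27 − $211.00 → $63.27
Installment 11: $63.27 − $63.27 → $0.00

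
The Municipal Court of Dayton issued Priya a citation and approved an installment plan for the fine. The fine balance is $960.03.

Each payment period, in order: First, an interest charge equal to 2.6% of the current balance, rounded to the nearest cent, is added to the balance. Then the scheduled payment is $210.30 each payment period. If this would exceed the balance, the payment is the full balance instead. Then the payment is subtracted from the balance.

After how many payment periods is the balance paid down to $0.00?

5

Payment period 1: $960.03 +$24.96 interest = $984.99; pay $210.30 → $774.69
Payment period 2: $774.69 +$20.14 interest = $794.83; pay $210.30 → $584.53
Payment period 3: $584.53 +$15.20 interest = $599.73; pay $210.30 → $389.43
Payment period 4: $389.43 +$10.13 interest = $399.56; pay $210.30 → $189.26
Payment period 5: $189.26 +$4.92 interest = $194.18; pay $194.18 → $0.00
Balance reaches $0.00 in payment period 5.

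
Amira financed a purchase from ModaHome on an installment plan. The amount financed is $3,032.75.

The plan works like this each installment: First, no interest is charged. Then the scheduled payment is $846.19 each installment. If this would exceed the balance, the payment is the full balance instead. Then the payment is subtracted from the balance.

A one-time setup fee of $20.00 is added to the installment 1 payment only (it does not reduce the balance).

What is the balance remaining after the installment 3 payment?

Installment 1: opening $3,032.75; payment $846.19 (+ $20.00 fee); balance $2,186.56
Installment 2: opening $2,186.56; payment $846.19; balance $1,340.37
Installment 3: opening $1,340.37; payment $846.19; balance $494.18

$494.18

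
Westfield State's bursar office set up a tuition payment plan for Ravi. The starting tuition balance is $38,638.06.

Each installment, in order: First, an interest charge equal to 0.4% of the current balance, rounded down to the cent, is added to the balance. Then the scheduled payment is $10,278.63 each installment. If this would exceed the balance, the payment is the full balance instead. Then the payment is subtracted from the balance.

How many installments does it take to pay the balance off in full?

4

Installment 1: $38,638.06 +$154.55 interest = $38,792.61; pay $10,278.63 → $28,513.98
Installment 2: $28,513.98 +$114.05 interest = $28,628.03; pay $10,278.63 → $18,349.40
Installment 3: $18,349.40 +$73.39 interest = $18,422.79; pay $10,278.63 → $8,144.16
Installment 4: $8,144.16 +$32.57 interest = $8,176.73; pay $8,176.73 → $0.00
Balance reaches $0.00 in installment 4.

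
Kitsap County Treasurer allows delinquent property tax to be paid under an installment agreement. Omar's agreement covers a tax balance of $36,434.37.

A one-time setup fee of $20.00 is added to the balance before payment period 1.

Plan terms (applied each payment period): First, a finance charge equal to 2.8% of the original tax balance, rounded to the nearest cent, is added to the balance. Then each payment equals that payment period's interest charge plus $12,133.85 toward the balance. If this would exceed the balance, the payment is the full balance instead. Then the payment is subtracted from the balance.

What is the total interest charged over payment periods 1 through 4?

Payment period 1: opening $36,454.37; interest $1,020.16 → $37,474.53; payment $13,154.01; balance $24,320.52
Payment period 2: opening $24,320.52; interest $1,020.16 → $25,340.68; payment $13,154.01; balance $12,186.67
Payment period 3: opening $12,186.67; interest $1,020.16 → $13,206.83; payment $13,154.01; balance $52.82
Payment period 4: opening $52.82; interest $1,020.16 → $1,072.98; payment $1,072.98; balance $0.00
Total interest: $1,020.16 + $1,020.16 + $1,020.16 + $1,020.16 = $4,080.64

$4,080.64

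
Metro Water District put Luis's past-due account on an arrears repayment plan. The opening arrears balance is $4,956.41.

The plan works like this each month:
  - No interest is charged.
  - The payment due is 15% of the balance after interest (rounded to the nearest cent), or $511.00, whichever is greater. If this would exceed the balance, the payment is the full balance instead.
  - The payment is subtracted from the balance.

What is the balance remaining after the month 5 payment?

$2,021.86

Month 1: $4,956.41 − $743.46 → $4,212.95
Month 2: $4,212.95 − $631.94 → $3,581.01
Month 3: $3,581.01 − $537.15 → $3,043.86
Month 4: $3,043.86 − $511.00 → $2,532.86
Month 5: $2,532.86 − $511.00 → $2,021.86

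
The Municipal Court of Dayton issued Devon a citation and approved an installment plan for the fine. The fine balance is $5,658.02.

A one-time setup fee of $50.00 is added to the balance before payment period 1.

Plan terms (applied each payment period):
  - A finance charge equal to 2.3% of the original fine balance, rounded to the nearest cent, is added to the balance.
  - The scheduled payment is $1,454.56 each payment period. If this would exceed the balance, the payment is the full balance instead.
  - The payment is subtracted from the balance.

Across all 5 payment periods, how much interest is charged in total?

# | Opening | Interest | Payment | End bal
1 | $5,708.02 | $130.13 | $1,454.56 | $4,383.59
2 | $4,383.59 | $130.13 | $1,454.56 | $3,059.16
3 | $3,059.16 | $130.13 | $1,454.56 | $1,734.73
4 | $1,734.73 | $130.13 | $1,454.56 | $410.30
5 | $410.30 | $130.13 | $540.43 | $0.00
Total interest: $130.13 + $130.13 + $130.13 + $130.13 + $130.13 = $650.65

$650.65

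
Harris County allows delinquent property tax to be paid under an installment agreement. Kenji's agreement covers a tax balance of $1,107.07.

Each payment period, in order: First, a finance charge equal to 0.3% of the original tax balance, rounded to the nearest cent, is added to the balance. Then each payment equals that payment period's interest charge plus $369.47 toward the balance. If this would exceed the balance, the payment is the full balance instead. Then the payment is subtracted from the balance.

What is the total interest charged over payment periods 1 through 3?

$9.96

# | Opening | Interest | Payment | End bal
1 | $1,107.07 | $3.32 | $372.79 | $737.60
2 | $737.60 | $3.32 | $372.79 | $368.13
3 | $368.13 | $3.32 | $371.45 | $0.00
Total interest: $3.32 + $3.32 + $3.32 = $9.96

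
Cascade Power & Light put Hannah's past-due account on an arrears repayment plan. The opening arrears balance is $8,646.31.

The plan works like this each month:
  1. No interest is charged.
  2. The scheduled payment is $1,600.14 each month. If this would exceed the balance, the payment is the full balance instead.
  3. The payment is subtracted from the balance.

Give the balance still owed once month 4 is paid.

$2,245.75

Month 1: $8,646.31 − $1,600.14 → $7,046.17
Month 2: $7,046.17 − $1,600.14 → $5,446.03
Month 3: $5,446.03 − $1,600.14 → $3,845.89
Month 4: $3,845.89 − $1,600.14 → $2,245.75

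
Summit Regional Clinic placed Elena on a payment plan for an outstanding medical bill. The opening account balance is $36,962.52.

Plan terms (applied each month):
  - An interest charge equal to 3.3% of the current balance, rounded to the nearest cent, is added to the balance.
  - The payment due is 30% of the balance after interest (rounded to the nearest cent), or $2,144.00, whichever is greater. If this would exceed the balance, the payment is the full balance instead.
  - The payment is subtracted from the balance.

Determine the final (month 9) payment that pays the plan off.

$1,321.84

Month 1: $36,962.52 +$1,219.76 interest = $38,182.28; pay $11,454.68 → $26,727.60
Month 2: $26,727.60 +$882.01 interest = $27,609.61; pay $8,282.88 → $19,326.73
Month 3: $19,326.73 +$637.78 interest = $19,964.51; pay $5,989.35 → $13,975.16
Month 4: $13,975.16 +$461.18 interest = $14,436.34; pay $4,330.90 → $10,105.44
Month 5: $10,105.44 +$333.48 interest = $10,438.92; pay $3,131.68 → $7,307.24
Month 6: $7,307.24 +$241.14 interest = $7,548.38; pay $2,264.51 → $5,283.87
Month 7: $5,283.87 +$174.37 interest = $5,458.24; pay $2,144.00 → $3,314.24
Month 8: $3,314.24 +$109.37 interest = $3,423.61; pay $2,144.00 → $1,279.61
Month 9: $1,279.61 +$42.23 interest = $1,321.84; pay $1,321.84 → $0.00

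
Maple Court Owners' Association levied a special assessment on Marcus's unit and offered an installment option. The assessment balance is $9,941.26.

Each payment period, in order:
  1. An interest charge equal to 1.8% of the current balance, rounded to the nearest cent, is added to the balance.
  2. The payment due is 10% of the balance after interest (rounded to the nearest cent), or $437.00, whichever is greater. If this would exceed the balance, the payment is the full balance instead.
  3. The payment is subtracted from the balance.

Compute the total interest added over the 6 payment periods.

$872.33

# | Opening | Interest | Payment | End bal
1 | $9,941.26 | $178.94 | $1,012.02 | $9,108.18
2 | $9,108.18 | $163.95 | $927.21 | $8,344.92
3 | $8,344.92 | $150.21 | $849.51 | $7,645.62
4 | $7,645.62 | $137.62 | $778.32 | $7,004.92
5 | $7,004.92 | $126.09 | $713.10 | $6,417.91
6 | $6,417.91 | $115.52 | $653.34 | $5,880.09
Total interest: $178.94 + $163.95 + $150.21 + $137.62 + $126.09 + $115.52 = $872.33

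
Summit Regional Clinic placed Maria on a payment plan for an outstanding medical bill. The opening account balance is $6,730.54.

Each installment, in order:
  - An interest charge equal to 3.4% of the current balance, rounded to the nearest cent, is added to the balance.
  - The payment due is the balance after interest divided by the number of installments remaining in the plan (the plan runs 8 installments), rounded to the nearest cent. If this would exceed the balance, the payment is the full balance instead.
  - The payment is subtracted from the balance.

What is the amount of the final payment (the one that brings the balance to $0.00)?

$1,099.32

Installment 1: $6,730.54 +$228.84 interest = $6,959.38; pay $869.92 → $6,089.46
Installment 2: $6,089.46 +$207.04 interest = $6,296.50; pay $899.50 → $5,397.00
Installment 3: $5,397.00 +$183.50 interest = $5,580.50; pay $930.08 → $4,650.42
Installment 4: $4,650.42 +$158.11 interest = $4,808.53; pay $961.71 → $3,846.82
Installment 5: $3,846.82 +$130.79 interest = $3,977.61; pay $994.40 → $2,983.21
Installment 6: $2,983.21 +$101.43 interest = $3,084.64; pay $1,028.21 → $2,056.43
Installment 7: $2,056.43 +$69.92 interest = $2,126.35; pay $1,063.18 → $1,063.17
Installment 8: $1,063.17 +$36.15 interest = $1,099.32; pay $1,099.32 → $0.00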